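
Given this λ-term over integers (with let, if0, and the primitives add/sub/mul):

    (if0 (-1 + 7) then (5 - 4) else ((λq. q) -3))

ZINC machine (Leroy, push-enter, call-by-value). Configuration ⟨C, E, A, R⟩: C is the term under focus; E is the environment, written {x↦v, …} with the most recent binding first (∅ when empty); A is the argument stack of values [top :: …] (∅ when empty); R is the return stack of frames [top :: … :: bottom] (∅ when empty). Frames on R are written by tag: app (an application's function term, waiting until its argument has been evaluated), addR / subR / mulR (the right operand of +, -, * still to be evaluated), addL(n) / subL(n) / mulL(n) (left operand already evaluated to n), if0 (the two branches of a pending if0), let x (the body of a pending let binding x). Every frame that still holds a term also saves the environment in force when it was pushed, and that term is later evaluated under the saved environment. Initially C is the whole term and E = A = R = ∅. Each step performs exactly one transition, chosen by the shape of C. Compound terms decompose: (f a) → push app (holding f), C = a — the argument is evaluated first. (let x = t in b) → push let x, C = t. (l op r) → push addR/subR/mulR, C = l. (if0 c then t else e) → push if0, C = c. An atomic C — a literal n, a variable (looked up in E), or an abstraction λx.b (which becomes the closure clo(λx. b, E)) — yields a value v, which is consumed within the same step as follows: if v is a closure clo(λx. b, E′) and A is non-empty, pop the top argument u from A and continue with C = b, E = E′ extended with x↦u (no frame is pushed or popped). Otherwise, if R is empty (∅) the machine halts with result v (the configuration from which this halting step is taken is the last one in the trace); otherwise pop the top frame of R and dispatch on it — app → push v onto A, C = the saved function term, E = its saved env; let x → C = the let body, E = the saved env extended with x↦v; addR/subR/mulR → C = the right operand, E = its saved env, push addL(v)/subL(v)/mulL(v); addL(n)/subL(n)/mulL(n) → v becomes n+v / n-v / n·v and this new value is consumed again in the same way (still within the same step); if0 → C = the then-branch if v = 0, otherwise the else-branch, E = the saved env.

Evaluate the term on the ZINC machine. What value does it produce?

t=0: [C=(if0 (-1 + 7) then (5 - 4) else ((λq. q) -3)) | E=∅ | A=∅ | R=∅]
t=1: [C=(-1 + 7) | E=∅ | A=∅ | R=[if0]]
t=2: [C=-1 | E=∅ | A=∅ | R=[addR :: if0]]
t=3: [C=7 | E=∅ | A=∅ | R=[addL(-1) :: if0]]
t=4: [C=((λq. q) -3) | E=∅ | A=∅ | R=∅]
t=5: [C=-3 | E=∅ | A=∅ | R=[app]]
t=6: [C=(λq. q) | E=∅ | A=[-3] | R=∅]
t=7: [C=q | E={q↦-3} | A=∅ | R=∅]
→ final value -3

Answer: -3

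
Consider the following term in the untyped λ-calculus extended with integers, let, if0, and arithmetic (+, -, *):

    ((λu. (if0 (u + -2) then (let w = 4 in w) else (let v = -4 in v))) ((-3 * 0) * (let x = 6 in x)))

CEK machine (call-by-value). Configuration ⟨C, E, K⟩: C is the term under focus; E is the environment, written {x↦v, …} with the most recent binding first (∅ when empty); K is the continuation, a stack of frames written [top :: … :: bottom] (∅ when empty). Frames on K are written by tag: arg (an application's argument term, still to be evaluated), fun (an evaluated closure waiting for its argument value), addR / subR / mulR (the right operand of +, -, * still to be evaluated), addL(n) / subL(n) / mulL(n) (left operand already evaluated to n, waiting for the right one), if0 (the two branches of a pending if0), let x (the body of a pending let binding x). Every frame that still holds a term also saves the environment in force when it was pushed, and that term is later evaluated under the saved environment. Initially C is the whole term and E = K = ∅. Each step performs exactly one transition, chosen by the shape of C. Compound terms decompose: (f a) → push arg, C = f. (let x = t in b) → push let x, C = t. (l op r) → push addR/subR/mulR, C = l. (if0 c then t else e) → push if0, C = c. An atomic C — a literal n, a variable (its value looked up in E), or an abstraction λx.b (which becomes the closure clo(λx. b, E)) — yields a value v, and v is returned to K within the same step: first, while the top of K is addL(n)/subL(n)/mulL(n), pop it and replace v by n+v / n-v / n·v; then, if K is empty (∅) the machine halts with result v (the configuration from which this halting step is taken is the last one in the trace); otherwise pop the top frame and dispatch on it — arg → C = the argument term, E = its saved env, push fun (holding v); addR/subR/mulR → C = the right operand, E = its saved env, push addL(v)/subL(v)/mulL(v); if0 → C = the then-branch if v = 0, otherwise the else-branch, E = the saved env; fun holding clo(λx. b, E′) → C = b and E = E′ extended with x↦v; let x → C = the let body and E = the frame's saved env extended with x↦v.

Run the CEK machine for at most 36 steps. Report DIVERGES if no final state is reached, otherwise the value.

t=0: ⟨C=((λu. (if0 (u + -2) then (let w = 4 in w) else (let v = -4 in v))) ((-3 * 0) * (let x = 6 in x))); E=∅; K=∅⟩
t=1: ⟨C=(λu. (if0 (u + -2) then (let w = 4 in w) else (let v = -4 in v))); E=∅; K=[arg]⟩
t=2: ⟨C=((-3 * 0) * (let x = 6 in x)); E=∅; K=[fun]⟩
t=3: ⟨C=(-3 * 0); E=∅; K=[mulR :: fun]⟩
t=4: ⟨C=-3; E=∅; K=[mulR :: mulR :: fun]⟩
t=5: ⟨C=0; E=∅; K=[mulL(-3) :: mulR :: fun]⟩
t=6: ⟨C=(let x = 6 in x); E=∅; K=[mulL(0) :: fun]⟩
t=7: ⟨C=6; E=∅; K=[let x :: mulL(0) :: fun]⟩
t=8: ⟨C=x; E={x↦6}; K=[mulL(0) :: fun]⟩
t=9: ⟨C=(if0 (u + -2) then (let w = 4 in w) else (let v = -4 in v)); E={u↦0}; K=∅⟩
t=10: ⟨C=(u + -2); E={u↦0}; K=[if0]⟩
t=11: ⟨C=u; E={u↦0}; K=[addR :: if0]⟩
t=12: ⟨C=-2; E={u↦0}; K=[addL(0) :: if0]⟩
t=13: ⟨C=(let v = -4 in v); E={u↦0}; K=∅⟩
t=14: ⟨C=-4; E={u↦0}; K=[let v]⟩
t=15: ⟨C=v; E={v↦-4, u↦0}; K=∅⟩
→ final value -4

Answer: -4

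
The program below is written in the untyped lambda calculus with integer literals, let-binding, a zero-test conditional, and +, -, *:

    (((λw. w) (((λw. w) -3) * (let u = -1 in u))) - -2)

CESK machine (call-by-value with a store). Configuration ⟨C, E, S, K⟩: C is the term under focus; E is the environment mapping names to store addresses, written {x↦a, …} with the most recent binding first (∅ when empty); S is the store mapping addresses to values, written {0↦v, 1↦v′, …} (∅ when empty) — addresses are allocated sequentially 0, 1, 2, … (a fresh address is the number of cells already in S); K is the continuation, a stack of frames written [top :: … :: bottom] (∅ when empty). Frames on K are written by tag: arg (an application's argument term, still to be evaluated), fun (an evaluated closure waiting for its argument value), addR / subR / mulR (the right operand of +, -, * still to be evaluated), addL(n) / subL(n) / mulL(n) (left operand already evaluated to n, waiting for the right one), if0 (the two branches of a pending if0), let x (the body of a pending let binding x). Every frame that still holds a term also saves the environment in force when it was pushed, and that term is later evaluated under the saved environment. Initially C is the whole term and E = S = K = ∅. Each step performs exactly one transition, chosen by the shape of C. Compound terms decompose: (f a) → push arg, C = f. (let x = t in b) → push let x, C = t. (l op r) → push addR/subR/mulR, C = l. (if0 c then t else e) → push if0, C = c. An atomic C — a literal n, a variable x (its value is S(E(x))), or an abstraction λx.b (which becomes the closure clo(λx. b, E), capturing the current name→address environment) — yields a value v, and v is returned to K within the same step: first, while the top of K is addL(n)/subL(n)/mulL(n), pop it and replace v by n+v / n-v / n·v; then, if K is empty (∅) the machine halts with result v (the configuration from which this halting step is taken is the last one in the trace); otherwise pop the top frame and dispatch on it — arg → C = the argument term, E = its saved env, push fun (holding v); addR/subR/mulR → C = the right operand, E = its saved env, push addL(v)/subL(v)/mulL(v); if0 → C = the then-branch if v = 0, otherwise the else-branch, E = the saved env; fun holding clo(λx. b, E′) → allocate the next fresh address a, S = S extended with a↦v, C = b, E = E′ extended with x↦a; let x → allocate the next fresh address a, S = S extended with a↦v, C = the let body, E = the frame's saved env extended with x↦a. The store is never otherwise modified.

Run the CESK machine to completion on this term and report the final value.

step 0: [C=(((λw. w) (((λw. w) -3) * (let u = -1 in u))) - -2) | E=∅ | S=∅ | K=∅]
step 1: [C=((λw. w) (((λw. w) -3) * (let u = -1 in u))) | E=∅ | S=∅ | K=[subR]]
step 2: [C=(λw. w) | E=∅ | S=∅ | K=[arg :: subR]]
step 3: [C=(((λw. w) -3) * (let u = -1 in u)) | E=∅ | S=∅ | K=[fun :: subR]]
step 4: [C=((λw. w) -3) | E=∅ | S=∅ | K=[mulR :: fun :: subR]]
step 5: [C=(λw. w) | E=∅ | S=∅ | K=[arg :: mulR :: fun :: subR]]
step 6: [C=-3 | E=∅ | S=∅ | K=[fun :: mulR :: fun :: subR]]
step 7: [C=w | E={w↦0} | S={0↦-3} | K=[mulR :: fun :: subR]]
step 8: [C=(let u = -1 in u) | E=∅ | S={0↦-3} | K=[mulL(-3) :: fun :: subR]]
step 9: [C=-1 | E=∅ | S={0↦-3} | K=[let u :: mulL(-3) :: fun :: subR]]
step 10: [C=u | E={u↦1} | S={0↦-3, 1↦-1} | K=[mulL(-3) :: fun :: subR]]
step 11: [C=w | E={w↦2} | S={0↦-3, 1↦-1, 2↦3} | K=[subR]]
step 12: [C=-2 | E=∅ | S={0↦-3, 1↦-1, 2↦3} | K=[subL(3)]]
→ final value 5

Answer: 5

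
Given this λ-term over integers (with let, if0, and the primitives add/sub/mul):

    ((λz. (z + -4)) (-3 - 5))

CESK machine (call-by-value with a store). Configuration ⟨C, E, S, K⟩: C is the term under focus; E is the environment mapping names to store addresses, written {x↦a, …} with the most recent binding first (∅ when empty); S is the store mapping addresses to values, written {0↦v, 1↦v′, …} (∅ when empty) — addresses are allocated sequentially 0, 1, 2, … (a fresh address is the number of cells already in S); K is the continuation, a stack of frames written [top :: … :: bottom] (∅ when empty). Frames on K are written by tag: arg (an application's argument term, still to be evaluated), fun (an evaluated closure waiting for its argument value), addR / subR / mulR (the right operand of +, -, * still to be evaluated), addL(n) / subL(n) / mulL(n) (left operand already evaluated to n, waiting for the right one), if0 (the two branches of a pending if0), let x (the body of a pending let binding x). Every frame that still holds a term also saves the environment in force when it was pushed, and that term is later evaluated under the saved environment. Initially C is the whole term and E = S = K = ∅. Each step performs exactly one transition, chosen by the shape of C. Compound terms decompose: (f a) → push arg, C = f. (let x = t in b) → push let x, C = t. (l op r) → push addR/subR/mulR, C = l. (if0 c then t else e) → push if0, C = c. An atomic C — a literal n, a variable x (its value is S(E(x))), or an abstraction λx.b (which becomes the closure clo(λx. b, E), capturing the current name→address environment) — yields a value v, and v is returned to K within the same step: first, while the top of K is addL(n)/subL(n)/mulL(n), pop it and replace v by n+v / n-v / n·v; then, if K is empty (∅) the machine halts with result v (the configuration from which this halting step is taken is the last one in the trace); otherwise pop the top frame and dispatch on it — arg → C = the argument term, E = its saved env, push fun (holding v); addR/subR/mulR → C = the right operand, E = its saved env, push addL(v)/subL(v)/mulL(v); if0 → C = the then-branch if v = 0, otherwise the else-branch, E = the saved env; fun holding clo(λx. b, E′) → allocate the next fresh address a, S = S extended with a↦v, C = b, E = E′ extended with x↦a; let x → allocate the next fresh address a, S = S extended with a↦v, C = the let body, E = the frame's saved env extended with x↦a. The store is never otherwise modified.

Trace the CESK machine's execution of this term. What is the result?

step 0: <C=((λz. (z + -4)) (-3 - 5)), E=∅, S=∅, K=∅>
step 1: <C=(λz. (z + -4)), E=∅, S=∅, K=[arg]>
step 2: <C=(-3 - 5), E=∅, S=∅, K=[fun]>
step 3: <C=-3, E=∅, S=∅, K=[subR :: fun]>
step 4: <C=5, E=∅, S=∅, K=[subL(-3) :: fun]>
step 5: <C=(z + -4), E={z↦0}, S={0↦-8}, K=∅>
step 6: <C=z, E={z↦0}, S={0↦-8}, K=[addR]>
step 7: <C=-4, E={z↦0}, S={0↦-8}, K=[addL(-8)]>
→ final value -12

Answer: -12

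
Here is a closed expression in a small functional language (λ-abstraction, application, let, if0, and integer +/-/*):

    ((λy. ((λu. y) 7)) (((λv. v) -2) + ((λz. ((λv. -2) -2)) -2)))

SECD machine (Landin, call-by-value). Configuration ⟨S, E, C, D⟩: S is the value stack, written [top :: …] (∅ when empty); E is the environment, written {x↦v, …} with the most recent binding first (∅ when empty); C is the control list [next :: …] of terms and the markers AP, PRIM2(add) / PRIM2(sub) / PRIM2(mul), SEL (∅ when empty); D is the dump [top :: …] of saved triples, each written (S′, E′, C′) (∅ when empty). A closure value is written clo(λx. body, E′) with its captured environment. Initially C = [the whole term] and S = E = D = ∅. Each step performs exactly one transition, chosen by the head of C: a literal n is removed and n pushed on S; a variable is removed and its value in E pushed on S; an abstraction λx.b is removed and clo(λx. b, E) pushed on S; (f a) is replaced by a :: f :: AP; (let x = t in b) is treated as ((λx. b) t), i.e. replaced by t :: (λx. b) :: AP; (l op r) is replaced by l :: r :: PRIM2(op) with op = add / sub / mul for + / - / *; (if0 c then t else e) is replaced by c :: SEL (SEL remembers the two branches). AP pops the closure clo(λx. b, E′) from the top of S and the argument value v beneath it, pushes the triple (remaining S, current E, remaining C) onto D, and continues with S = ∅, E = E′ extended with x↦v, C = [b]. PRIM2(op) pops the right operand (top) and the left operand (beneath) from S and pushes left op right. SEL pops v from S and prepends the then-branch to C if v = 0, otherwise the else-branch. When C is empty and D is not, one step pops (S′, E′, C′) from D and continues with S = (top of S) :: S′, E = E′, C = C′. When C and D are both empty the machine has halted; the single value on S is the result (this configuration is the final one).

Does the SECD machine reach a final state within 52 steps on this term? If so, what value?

0. [S=∅ | E=∅ | C=[((λy. ((λu. y) 7)) (((λv. v) -2) + ((λz. ((λv. -2) -2)) -2)))] | D=∅]
1. [S=∅ | E=∅ | C=[(((λv. v) -2) + ((λz. ((λv. -2) -2)) -2)) :: (λy. ((λu. y) 7)) :: AP] | D=∅]
2. [S=∅ | E=∅ | C=[((λv. v) -2) :: ((λz. ((λv. -2) -2)) -2) :: PRIM2(add) :: (λy. ((λu. y) 7)) :: AP] | D=∅]
3. [S=∅ | E=∅ | C=[-2 :: (λv. v) :: AP :: ((λz. ((λv. -2) -2)) -2) :: PRIM2(add) :: (λy. ((λu. y) 7)) :: AP] | D=∅]
4. [S=[-2] | E=∅ | C=[(λv. v) :: AP :: ((λz. ((λv. -2) -2)) -2) :: PRIM2(add) :: (λy. ((λu. y) 7)) :: AP] | D=∅]
5. [S=[clo(λv. v, ∅) :: -2] | E=∅ | C=[AP :: ((λz. ((λv. -2) -2)) -2) :: PRIM2(add) :: (λy. ((λu. y) 7)) :: AP] | D=∅]
6. [S=∅ | E={v↦-2} | C=[v] | D=[(∅, ∅, [((λz. ((λv. -2) -2)) -2) :: PRIM2(add) :: (λy. ((λu. y) 7)) :: AP])]]
7. [S=[-2] | E={v↦-2} | C=∅ | D=[(∅, ∅, [((λz. ((λv. -2) -2)) -2) :: PRIM2(add) :: (λy. ((λu. y) 7)) :: AP])]]
8. [S=[-2] | E=∅ | C=[((λz. ((λv. -2) -2)) -2) :: PRIM2(add) :: (λy. ((λu. y) 7)) :: AP] | D=∅]
9. [S=[-2] | E=∅ | C=[-2 :: (λz. ((λv. -2) -2)) :: AP :: PRIM2(add) :: (λy. ((λu. y) 7)) :: AP] | D=∅]
10. [S=[-2 :: -2] | E=∅ | C=[(λz. ((λv. -2) -2)) :: AP :: PRIM2(add) :: (λy. ((λu. y) 7)) :: AP] | D=∅]
11. [S=[clo(λz. ((λv. -2) -2), ∅) :: -2 :: -2] | E=∅ | C=[AP :: PRIM2(add) :: (λy. ((λu. y) 7)) :: AP] | D=∅]
12. [S=∅ | E={z↦-2} | C=[((λv. -2) -2)] | D=[([-2], ∅, [PRIM2(add) :: (λy. ((λu. y) 7)) :: AP])]]
13. [S=∅ | E={z↦-2} | C=[-2 :: (λv. -2) :: AP] | D=[([-2], ∅, [PRIM2(add) :: (λy. ((λu. y) 7)) :: AP])]]
14. [S=[-2] | E={z↦-2} | C=[(λv. -2) :: AP] | D=[([-2], ∅, [PRIM2(add) :: (λy. ((λu. y) 7)) :: AP])]]
15. [S=[clo(λv. -2, {z↦-2}) :: -2] | E={z↦-2} | C=[AP] | D=[([-2], ∅, [PRIM2(add) :: (λy. ((λu. y) 7)) :: AP])]]
16. [S=∅ | E={v↦-2, z↦-2} | C=[-2] | D=[(∅, {z↦-2}, ∅) :: ([-2], ∅, [PRIM2(add) :: (λy. ((λu. y) 7)) :: AP])]]
17. [S=[-2] | E={v↦-2, z↦-2} | C=∅ | D=[(∅, {z↦-2}, ∅) :: ([-2], ∅, [PRIM2(add) :: (λy. ((λu. y) 7)) :: AP])]]
18. [S=[-2] | E={z↦-2} | C=∅ | D=[([-2], ∅, [PRIM2(add) :: (λy. ((λu. y) 7)) :: AP])]]
19. [S=[-2 :: -2] | E=∅ | C=[PRIM2(add) :: (λy. ((λu. y) 7)) :: AP] | D=∅]
20. [S=[-4] | E=∅ | C=[(λy. ((λu. y) 7)) :: AP] | D=∅]
21. [S=[clo(λy. ((λu. y) 7), ∅) :: -4] | E=∅ | C=[AP] | D=∅]
22. [S=∅ | E={y↦-4} | C=[((λu. y) 7)] | D=[(∅, ∅, ∅)]]
23. [S=∅ | E={y↦-4} | C=[7 :: (λu. y) :: AP] | D=[(∅, ∅, ∅)]]
24. [S=[7] | E={y↦-4} | C=[(λu. y) :: AP] | D=[(∅, ∅, ∅)]]
25. [S=[clo(λu. y, {y↦-4}) :: 7] | E={y↦-4} | C=[AP] | D=[(∅, ∅, ∅)]]
26. [S=∅ | E={u↦7, y↦-4} | C=[y] | D=[(∅, {y↦-4}, ∅) :: (∅, ∅, ∅)]]
27. [S=[-4] | E={u↦7, y↦-4} | C=∅ | D=[(∅, {y↦-4}, ∅) :: (∅, ∅, ∅)]]
28. [S=[-4] | E={y↦-4} | C=∅ | D=[(∅, ∅, ∅)]]
29. [S=[-4] | E=∅ | C=∅ | D=∅]
→ final value -4

Answer: -4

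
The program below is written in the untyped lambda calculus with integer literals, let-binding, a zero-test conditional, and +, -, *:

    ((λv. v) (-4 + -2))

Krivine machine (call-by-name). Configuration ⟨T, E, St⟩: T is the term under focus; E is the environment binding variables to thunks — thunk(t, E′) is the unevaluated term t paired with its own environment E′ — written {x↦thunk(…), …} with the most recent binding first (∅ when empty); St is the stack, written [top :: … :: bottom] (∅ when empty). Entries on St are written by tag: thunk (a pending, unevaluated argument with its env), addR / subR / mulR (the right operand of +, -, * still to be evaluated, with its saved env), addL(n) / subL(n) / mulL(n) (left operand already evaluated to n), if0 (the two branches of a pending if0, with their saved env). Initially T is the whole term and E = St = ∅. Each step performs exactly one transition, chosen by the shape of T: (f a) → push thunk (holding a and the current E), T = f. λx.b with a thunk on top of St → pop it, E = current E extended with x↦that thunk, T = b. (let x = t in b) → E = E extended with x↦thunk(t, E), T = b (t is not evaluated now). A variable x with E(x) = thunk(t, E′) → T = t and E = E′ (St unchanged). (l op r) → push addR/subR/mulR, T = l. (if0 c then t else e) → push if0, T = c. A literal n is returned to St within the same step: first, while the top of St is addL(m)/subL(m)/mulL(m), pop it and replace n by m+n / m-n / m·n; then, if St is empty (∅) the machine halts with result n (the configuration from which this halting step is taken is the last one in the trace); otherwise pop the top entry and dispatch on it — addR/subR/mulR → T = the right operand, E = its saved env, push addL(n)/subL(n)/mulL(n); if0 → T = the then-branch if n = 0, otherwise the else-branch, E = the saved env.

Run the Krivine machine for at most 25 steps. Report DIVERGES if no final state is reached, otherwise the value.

0. <T=((λv. v) (-4 + -2)), E=∅, St=∅>
1. <T=(λv. v), E=∅, St=[thunk]>
2. <T=v, E={v↦thunk((-4 + -2), ∅)}, St=∅>
3. <T=(-4 + -2), E=∅, St=∅>
4. <T=-4, E=∅, St=[addR]>
5. <T=-2, E=∅, St=[addL(-4)]>
→ final value -6

Answer: -6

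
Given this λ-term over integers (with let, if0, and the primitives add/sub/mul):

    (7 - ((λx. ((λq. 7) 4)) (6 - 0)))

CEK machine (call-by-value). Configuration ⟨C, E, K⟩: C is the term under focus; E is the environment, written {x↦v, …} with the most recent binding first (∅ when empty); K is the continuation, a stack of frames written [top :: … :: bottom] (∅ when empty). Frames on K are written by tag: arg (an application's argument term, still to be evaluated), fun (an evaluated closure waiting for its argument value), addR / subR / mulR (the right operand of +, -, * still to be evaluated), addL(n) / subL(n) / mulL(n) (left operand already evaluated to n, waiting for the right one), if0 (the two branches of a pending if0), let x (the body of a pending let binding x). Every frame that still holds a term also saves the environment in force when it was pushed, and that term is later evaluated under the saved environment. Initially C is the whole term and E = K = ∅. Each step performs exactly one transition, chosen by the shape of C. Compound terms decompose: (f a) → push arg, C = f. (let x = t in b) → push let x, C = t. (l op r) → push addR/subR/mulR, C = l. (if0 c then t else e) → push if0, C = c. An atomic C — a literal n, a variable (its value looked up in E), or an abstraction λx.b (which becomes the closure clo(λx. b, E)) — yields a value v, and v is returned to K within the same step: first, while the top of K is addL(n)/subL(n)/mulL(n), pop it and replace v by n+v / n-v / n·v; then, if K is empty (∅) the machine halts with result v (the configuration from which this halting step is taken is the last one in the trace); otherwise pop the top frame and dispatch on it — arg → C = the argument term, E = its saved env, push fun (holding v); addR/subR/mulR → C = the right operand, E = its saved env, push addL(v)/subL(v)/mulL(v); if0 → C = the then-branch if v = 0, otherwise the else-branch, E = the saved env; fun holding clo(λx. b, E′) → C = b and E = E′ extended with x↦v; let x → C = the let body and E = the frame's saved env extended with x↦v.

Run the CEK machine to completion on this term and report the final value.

t=0: <C=(7 - ((λx. ((λq. 7) 4)) (6 - 0))), E=∅, K=∅>
t=1: <C=7, E=∅, K=[subR]>
t=2: <C=((λx. ((λq. 7) 4)) (6 - 0)), E=∅, K=[subL(7)]>
t=3: <C=(λx. ((λq. 7) 4)), E=∅, K=[arg :: subL(7)]>
t=4: <C=(6 - 0), E=∅, K=[fun :: subL(7)]>
t=5: <C=6, E=∅, K=[subR :: fun :: subL(7)]>
t=6: <C=0, E=∅, K=[subL(6) :: fun :: subL(7)]>
t=7: <C=((λq. 7) 4), E={x↦6}, K=[subL(7)]>
t=8: <C=(λq. 7), E={x↦6}, K=[arg :: subL(7)]>
t=9: <C=4, E={x↦6}, K=[fun :: subL(7)]>
t=10: <C=7, E={q↦4, x↦6}, K=[subL(7)]>
→ final value 0

Answer: 0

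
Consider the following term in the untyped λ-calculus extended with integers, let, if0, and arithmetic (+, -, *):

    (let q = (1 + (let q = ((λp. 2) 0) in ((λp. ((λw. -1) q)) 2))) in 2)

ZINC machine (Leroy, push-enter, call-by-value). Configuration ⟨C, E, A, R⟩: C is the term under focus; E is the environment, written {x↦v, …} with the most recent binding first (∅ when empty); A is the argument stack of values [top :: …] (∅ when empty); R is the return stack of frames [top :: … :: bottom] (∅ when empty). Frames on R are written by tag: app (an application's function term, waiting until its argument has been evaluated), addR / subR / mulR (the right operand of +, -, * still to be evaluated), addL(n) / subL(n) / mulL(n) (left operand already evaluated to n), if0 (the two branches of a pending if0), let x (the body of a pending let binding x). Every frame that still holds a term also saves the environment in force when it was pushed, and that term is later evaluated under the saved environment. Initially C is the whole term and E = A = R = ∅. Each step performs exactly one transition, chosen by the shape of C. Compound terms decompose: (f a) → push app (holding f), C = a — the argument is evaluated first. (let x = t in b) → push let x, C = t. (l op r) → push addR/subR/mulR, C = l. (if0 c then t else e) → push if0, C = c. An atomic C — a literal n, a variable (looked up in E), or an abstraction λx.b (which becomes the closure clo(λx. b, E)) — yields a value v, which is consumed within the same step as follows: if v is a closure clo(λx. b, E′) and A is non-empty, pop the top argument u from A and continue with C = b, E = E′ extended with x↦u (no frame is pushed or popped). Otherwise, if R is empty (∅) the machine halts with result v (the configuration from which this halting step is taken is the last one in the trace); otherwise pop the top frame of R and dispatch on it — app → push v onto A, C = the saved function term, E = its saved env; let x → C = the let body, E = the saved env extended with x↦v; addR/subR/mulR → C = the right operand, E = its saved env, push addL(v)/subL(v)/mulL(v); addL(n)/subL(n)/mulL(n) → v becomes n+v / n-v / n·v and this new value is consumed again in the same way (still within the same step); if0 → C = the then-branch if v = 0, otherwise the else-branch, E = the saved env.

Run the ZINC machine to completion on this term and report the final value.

Answer: 2

Machine steps:
t=0: <C=(let q = (1 + (let q = ((λp. 2) 0) in ((λp. ((λw. -1) q)) 2))) in 2), E=∅, A=∅, R=∅>
t=1: <C=(1 + (let q = ((λp. 2) 0) in ((λp. ((λw. -1) q)) 2))), E=∅, A=∅, R=[let q]>
t=2: <C=1, E=∅, A=∅, R=[addR :: let q]>
t=3: <C=(let q = ((λp. 2) 0) in ((λp. ((λw. -1) q)) 2)), E=∅, A=∅, R=[addL(1) :: let q]>
t=4: <C=((λp. 2) 0), E=∅, A=∅, R=[let q :: addL(1) :: let q]>
t=5: <C=0, E=∅, A=∅, R=[app :: let q :: addL(1) :: let q]>
t=6: <C=(λp. 2), E=∅, A=[0], R=[let q :: addL(1) :: let q]>
t=7: <C=2, E={p↦0}, A=∅, R=[let q :: addL(1) :: let q]>
t=8: <C=((λp. ((λw. -1) q)) 2), E={q↦2}, A=∅, R=[addL(1) :: let q]>
t=9: <C=2, E={q↦2}, A=∅, R=[app :: addL(1) :: let q]>
t=10: <C=(λp. ((λw. -1) q)), E={q↦2}, A=[2], R=[addL(1) :: let q]>
t=11: <C=((λw. -1) q), E={p↦2, q↦2}, A=∅, R=[addL(1) :: let q]>
t=12: <C=q, E={p↦2, q↦2}, A=∅, R=[app :: addL(1) :: let q]>
t=13: <C=(λw. -1), E={p↦2, q↦2}, A=[2], R=[addL(1) :: let q]>
t=14: <C=-1, E={w↦2, p↦2, q↦2}, A=∅, R=[addL(1) :: let q]>
t=15: <C=2, E={q↦0}, A=∅, R=∅>
→ final value 2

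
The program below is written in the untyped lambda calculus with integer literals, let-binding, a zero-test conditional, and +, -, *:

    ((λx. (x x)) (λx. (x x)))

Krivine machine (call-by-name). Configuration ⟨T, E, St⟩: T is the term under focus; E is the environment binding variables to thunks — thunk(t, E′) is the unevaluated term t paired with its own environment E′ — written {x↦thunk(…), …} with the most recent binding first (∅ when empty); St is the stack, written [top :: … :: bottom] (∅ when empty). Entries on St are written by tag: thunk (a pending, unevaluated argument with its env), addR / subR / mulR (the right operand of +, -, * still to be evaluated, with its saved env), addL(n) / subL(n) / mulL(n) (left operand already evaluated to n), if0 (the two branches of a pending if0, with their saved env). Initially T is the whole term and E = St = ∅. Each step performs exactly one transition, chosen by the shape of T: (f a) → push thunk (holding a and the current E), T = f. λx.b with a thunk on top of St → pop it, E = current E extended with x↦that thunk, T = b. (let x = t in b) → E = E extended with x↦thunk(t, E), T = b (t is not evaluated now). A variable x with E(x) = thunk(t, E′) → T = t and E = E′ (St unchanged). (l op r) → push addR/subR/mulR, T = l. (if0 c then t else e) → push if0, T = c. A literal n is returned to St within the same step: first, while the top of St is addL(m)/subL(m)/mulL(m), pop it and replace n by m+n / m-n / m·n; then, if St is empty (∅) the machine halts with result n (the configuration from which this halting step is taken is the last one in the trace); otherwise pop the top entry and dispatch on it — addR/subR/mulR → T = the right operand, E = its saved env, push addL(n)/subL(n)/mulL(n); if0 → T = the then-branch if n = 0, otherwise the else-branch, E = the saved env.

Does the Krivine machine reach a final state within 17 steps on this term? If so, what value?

t=0: <T=((λx. (x x)) (λx. (x x))), E=∅, St=∅>
t=1: <T=(λx. (x x)), E=∅, St=[thunk]>
t=2: <T=(x x), E={x↦thunk((λx. (x x)), ∅)}, St=∅>
t=3: <T=x, E={x↦thunk((λx. (x x)), ∅)}, St=[thunk]>
t=4: <T=(λx. (x x)), E=∅, St=[thunk]>
t=5: <T=(x x), E={x↦thunk(x, {x↦thunk((λx. (x x)), ∅)})}, St=∅>
t=6: <T=x, E={x↦thunk(x, {x↦thunk((λx. (x x)), ∅)})}, St=[thunk]>
t=7: <T=x, E={x↦thunk((λx. (x x)), ∅)}, St=[thunk]>
t=8: <T=(λx. (x x)), E=∅, St=[thunk]>
t=9: <T=(x x), E={x↦thunk(x, {x↦thunk(x, {x↦thunk((λx. (x x)), ∅)})})}, St=∅>
t=10: <T=x, E={x↦thunk(x, {x↦thunk(x, {x↦thunk((λx. (x x)), ∅)})})}, St=[thunk]>
t=11: <T=x, E={x↦thunk(x, {x↦thunk((λx. (x x)), ∅)})}, St=[thunk]>
t=12: <T=x, E={x↦thunk((λx. (x x)), ∅)}, St=[thunk]>
t=13: <T=(λx. (x x)), E=∅, St=[thunk]>
t=14: <T=(x x), E={x↦thunk(x, {x↦thunk(x, {x↦thunk(x, {x↦thunk((λx. (x x)), ∅)})})})}, St=∅>
t=15: <T=x, E={x↦thunk(x, {x↦thunk(x, {x↦thunk(x, {x↦thunk((λx. (x x)), ∅)})})})}, St=[thunk]>
t=16: <T=x, E={x↦thunk(x, {x↦thunk(x, {x↦thunk((λx. (x x)), ∅)})})}, St=[thunk]>
t=17: <T=x, E={x↦thunk(x, {x↦thunk((λx. (x x)), ∅)})}, St=[thunk]>
→ 17 transitions taken and the configuration is still not final: no result within 17 steps

Answer: DIVERGES (no final state within 17 steps)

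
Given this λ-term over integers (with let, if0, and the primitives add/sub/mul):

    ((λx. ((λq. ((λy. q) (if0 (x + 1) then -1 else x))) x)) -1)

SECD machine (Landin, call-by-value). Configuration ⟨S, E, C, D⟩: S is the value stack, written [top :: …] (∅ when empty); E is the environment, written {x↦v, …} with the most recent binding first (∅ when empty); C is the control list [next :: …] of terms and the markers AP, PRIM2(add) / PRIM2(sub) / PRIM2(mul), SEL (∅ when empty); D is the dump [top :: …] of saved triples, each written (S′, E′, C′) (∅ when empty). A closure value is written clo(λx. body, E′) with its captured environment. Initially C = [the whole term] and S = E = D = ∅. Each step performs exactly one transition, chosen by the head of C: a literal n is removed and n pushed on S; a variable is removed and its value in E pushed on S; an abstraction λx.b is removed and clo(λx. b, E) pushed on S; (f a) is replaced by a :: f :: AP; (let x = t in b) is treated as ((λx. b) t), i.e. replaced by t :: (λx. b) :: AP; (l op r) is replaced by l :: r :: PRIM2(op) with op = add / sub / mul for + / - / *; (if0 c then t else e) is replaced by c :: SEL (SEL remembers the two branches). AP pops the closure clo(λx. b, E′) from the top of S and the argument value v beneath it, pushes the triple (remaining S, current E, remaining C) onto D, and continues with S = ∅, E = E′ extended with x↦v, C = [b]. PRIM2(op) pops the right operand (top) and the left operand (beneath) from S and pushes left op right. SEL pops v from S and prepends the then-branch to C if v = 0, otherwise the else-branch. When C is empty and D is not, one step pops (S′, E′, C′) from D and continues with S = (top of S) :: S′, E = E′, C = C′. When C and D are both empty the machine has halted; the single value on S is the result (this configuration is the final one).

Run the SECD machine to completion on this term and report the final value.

t=0: [S=∅ | E=∅ | C=[((λx. ((λq. ((λy. q) (if0 (x + 1) then -1 else x))) x)) -1)] | D=∅]
t=1: [S=∅ | E=∅ | C=[-1 :: (λx. ((λq. ((λy. q) (if0 (x + 1) then -1 else x))) x)) :: AP] | D=∅]
t=2: [S=[-1] | E=∅ | C=[(λx. ((λq. ((λy. q) (if0 (x + 1) then -1 else x))) x)) :: AP] | D=∅]
t=3: [S=[clo(λx. ((λq. ((λy. q) (if0 (x + 1) then -1 else x))) x), ∅) :: -1] | E=∅ | C=[AP] | D=∅]
t=4: [S=∅ | E={x↦-1} | C=[((λq. ((λy. q) (if0 (x + 1) then -1 else x))) x)] | D=[(∅, ∅, ∅)]]
t=5: [S=∅ | E={x↦-1} | C=[x :: (λq. ((λy. q) (if0 (x + 1) then -1 else x))) :: AP] | D=[(∅, ∅, ∅)]]
t=6: [S=[-1] | E={x↦-1} | C=[(λq. ((λy. q) (if0 (x + 1) then -1 else x))) :: AP] | D=[(∅, ∅, ∅)]]
t=7: [S=[clo(λq. ((λy. q) (if0 (x + 1) then -1 else x)), {x↦-1}) :: -1] | E={x↦-1} | C=[AP] | D=[(∅, ∅, ∅)]]
t=8: [S=∅ | E={q↦-1, x↦-1} | C=[((λy. q) (if0 (x + 1) then -1 else x))] | D=[(∅, {x↦-1}, ∅) :: (∅, ∅, ∅)]]
t=9: [S=∅ | E={q↦-1, x↦-1} | C=[(if0 (x + 1) then -1 else x) :: (λy. q) :: AP] | D=[(∅, {x↦-1}, ∅) :: (∅, ∅, ∅)]]
t=10: [S=∅ | E={q↦-1, x↦-1} | C=[(x + 1) :: SEL :: (λy. q) :: AP] | D=[(∅, {x↦-1}, ∅) :: (∅, ∅, ∅)]]
t=11: [S=∅ | E={q↦-1, x↦-1} | C=[x :: 1 :: PRIM2(add) :: SEL :: (λy. q) :: AP] | D=[(∅, {x↦-1}, ∅) :: (∅, ∅, ∅)]]
t=12: [S=[-1] | E={q↦-1, x↦-1} | C=[1 :: PRIM2(add) :: SEL :: (λy. q) :: AP] | D=[(∅, {x↦-1}, ∅) :: (∅, ∅, ∅)]]
t=13: [S=[1 :: -1] | E={q↦-1, x↦-1} | C=[PRIM2(add) :: SEL :: (λy. q) :: AP] | D=[(∅, {x↦-1}, ∅) :: (∅, ∅, ∅)]]
t=14: [S=[0] | E={q↦-1, x↦-1} | C=[SEL :: (λy. q) :: AP] | D=[(∅, {x↦-1}, ∅) :: (∅, ∅, ∅)]]
t=15: [S=∅ | E={q↦-1, x↦-1} | C=[-1 :: (λy. q) :: AP] | D=[(∅, {x↦-1}, ∅) :: (∅, ∅, ∅)]]
t=16: [S=[-1] | E={q↦-1, x↦-1} | C=[(λy. q) :: AP] | D=[(∅, {x↦-1}, ∅) :: (∅, ∅, ∅)]]
t=17: [S=[clo(λy. q, {q↦-1, x↦-1}) :: -1] | E={q↦-1, x↦-1} | C=[AP] | D=[(∅, {x↦-1}, ∅) :: (∅, ∅, ∅)]]
t=18: [S=∅ | E={y↦-1, q↦-1, x↦-1} | C=[q] | D=[(∅, {q↦-1, x↦-1}, ∅) :: (∅, {x↦-1}, ∅) :: (∅, ∅, ∅)]]
t=19: [S=[-1] | E={y↦-1, q↦-1, x↦-1} | C=∅ | D=[(∅, {q↦-1, x↦-1}, ∅) :: (∅, {x↦-1}, ∅) :: (∅, ∅, ∅)]]
t=20: [S=[-1] | E={q↦-1, x↦-1} | C=∅ | D=[(∅, {x↦-1}, ∅) :: (∅, ∅, ∅)]]
t=21: [S=[-1] | E={x↦-1} | C=∅ | D=[(∅, ∅, ∅)]]
t=22: [S=[-1] | E=∅ | C=∅ | D=∅]
→ final value -1

Answer: -1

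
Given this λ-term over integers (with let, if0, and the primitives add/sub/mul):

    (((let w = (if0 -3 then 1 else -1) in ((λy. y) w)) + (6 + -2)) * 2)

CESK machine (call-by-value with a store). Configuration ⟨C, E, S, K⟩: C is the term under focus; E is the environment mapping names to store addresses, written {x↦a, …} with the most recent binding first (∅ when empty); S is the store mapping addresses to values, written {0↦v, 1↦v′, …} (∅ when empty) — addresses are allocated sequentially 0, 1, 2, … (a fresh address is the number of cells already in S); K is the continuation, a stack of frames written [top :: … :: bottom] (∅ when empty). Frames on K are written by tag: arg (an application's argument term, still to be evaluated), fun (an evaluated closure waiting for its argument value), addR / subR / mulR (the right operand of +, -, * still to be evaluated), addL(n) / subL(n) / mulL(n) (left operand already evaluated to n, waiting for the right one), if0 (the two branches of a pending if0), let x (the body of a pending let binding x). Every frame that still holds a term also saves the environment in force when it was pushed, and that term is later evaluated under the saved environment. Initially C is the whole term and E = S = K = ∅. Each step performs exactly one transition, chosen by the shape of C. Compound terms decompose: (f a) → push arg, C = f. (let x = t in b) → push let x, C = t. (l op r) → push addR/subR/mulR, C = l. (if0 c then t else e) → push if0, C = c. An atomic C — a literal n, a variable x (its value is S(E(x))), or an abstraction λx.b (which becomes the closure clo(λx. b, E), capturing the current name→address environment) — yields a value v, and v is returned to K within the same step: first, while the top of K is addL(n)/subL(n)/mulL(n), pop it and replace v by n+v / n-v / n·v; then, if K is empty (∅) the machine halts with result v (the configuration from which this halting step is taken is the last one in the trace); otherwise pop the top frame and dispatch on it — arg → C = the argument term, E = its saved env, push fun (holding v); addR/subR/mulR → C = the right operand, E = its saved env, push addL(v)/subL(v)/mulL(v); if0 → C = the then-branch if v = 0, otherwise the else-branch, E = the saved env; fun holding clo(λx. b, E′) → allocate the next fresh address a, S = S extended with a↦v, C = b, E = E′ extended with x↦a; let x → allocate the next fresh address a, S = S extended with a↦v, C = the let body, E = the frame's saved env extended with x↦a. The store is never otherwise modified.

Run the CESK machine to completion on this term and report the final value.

t=0: ⟨C=(((let w = (if0 -3 then 1 else -1) in ((λy. y) w)) + (6 + -2)) * 2); E=∅; S=∅; K=∅⟩
t=1: ⟨C=((let w = (if0 -3 then 1 else -1) in ((λy. y) w)) + (6 + -2)); E=∅; S=∅; K=[mulR]⟩
t=2: ⟨C=(let w = (if0 -3 then 1 else -1) in ((λy. y) w)); E=∅; S=∅; K=[addR :: mulR]⟩
t=3: ⟨C=(if0 -3 then 1 else -1); E=∅; S=∅; K=[let w :: addR :: mulR]⟩
t=4: ⟨C=-3; E=∅; S=∅; K=[if0 :: let w :: addR :: mulR]⟩
t=5: ⟨C=-1; E=∅; S=∅; K=[let w :: addR :: mulR]⟩
t=6: ⟨C=((λy. y) w); E={w↦0}; S={0↦-1}; K=[addR :: mulR]⟩
t=7: ⟨C=(λy. y); E={w↦0}; S={0↦-1}; K=[arg :: addR :: mulR]⟩
t=8: ⟨C=w; E={w↦0}; S={0↦-1}; K=[fun :: addR :: mulR]⟩
t=9: ⟨C=y; E={y↦1, w↦0}; S={0↦-1, 1↦-1}; K=[addR :: mulR]⟩
t=10: ⟨C=(6 + -2); E=∅; S={0↦-1, 1↦-1}; K=[addL(-1) :: mulR]⟩
t=11: ⟨C=6; E=∅; S={0↦-1, 1↦-1}; K=[addR :: addL(-1) :: mulR]⟩
t=12: ⟨C=-2; E=∅; S={0↦-1, 1↦-1}; K=[addL(6) :: addL(-1) :: mulR]⟩
t=13: ⟨C=2; E=∅; S={0↦-1, 1↦-1}; K=[mulL(3)]⟩
→ final value 6

Answer: 6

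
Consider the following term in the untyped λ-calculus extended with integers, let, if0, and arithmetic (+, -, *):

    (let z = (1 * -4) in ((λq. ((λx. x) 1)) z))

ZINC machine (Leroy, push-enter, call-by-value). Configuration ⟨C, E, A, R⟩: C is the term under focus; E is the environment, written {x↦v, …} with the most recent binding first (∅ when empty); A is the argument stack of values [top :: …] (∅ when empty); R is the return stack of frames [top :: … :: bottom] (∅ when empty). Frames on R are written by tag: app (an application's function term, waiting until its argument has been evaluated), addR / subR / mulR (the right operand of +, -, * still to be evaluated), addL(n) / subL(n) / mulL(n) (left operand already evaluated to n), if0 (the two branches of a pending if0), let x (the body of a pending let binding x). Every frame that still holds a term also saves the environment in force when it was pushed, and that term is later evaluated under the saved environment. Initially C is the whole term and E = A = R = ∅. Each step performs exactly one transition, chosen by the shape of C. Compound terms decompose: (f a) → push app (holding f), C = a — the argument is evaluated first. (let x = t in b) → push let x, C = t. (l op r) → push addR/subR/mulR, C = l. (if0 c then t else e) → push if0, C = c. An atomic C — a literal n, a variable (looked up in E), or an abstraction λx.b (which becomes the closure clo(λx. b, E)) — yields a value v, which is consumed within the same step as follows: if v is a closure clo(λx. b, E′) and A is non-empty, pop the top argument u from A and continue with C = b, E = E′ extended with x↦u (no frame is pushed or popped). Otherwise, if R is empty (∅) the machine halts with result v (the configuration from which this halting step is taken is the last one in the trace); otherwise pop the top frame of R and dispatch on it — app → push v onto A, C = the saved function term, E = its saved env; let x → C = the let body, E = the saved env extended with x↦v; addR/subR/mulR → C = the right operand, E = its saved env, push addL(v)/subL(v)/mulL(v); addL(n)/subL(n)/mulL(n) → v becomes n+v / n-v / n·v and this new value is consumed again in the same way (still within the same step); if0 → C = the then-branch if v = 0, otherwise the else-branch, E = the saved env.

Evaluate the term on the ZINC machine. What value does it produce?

Answer: 1

Execution trace:
[0] <C=(let z = (1 * -4) in ((λq. ((λx. x) 1)) z)), E=∅, A=∅, R=∅>
[1] <C=(1 * -4), E=∅, A=∅, R=[let z]>
[2] <C=1, E=∅, A=∅, R=[mulR :: let z]>
[3] <C=-4, E=∅, A=∅, R=[mulL(1) :: let z]>
[4] <C=((λq. ((λx. x) 1)) z), E={z↦-4}, A=∅, R=∅>
[5] <C=z, E={z↦-4}, A=∅, R=[app]>
[6] <C=(λq. ((λx. x) 1)), E={z↦-4}, A=[-4], R=∅>
[7] <C=((λx. x) 1), E={q↦-4, z↦-4}, A=∅, R=∅>
[8] <C=1, E={q↦-4, z↦-4}, A=∅, R=[app]>
[9] <C=(λx. x), E={q↦-4, z↦-4}, A=[1], R=∅>
[10] <C=x, E={x↦1, q↦-4, z↦-4}, A=∅, R=∅>
→ final value 1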